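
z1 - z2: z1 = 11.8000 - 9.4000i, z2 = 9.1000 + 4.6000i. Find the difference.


Real: 11.8 - 9.1 = 2.7
Imag: -9.4 - 4.6 = -14

2.7000 - 14.0000i


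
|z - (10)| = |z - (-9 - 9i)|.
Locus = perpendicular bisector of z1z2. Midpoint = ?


Equal distances means the locus is the perpendicular bisector of z1 and z2.
Midpoint = ((10+(-9))/2, (0+(-9))/2) = (0.5000, -4.5000)

Perpendicular bisector through (0.5000, -4.5000)


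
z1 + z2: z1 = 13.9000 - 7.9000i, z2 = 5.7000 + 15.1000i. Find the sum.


Real: 13.9 + 5.7 = 19.6
Imag: -7.9 + 15.1 = 7.2

19.6000 + 7.2000i


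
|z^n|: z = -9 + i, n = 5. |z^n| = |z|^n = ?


|z| = sqrt(81+1) = sqrt(82) = 9.0554
|z^5| = |z|^5 = (sqrt(82))^5 = 82^2 * sqrt(82) = 6724*sqrt(82)

|z^5| = 6724*sqrt(82) ≈ 60888.4097


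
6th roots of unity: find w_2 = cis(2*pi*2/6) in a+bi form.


Angle = 360*2/6 = 120°
a = cos(120°) = -0.5000
b = sin(120°) = 0.8660

-0.5000 + 0.8660i


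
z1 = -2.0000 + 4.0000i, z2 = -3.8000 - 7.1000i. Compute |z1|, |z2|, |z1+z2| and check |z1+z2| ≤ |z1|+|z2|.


|z1| = sqrt((-2)^2 + 4^2) = sqrt(20) = 4.4721
|z2| = sqrt((-3.8)^2 + (-7.1)^2) = sqrt(64.85) = 8.0529
z1+z2 = -5.8000 - 3.1000i
|z1+z2| = sqrt(43.25) = 6.5765
|z1|+|z2| = 4.4721 + 8.0529 = 12.5250

|z1+z2| = 6.5765 ≤ |z1|+|z2| = 12.5250 (verified)


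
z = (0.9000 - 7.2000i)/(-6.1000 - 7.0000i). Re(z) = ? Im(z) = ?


Multiply by conjugate: (0.9000 - 7.2000i)(-6.1000 + 7.0000i) / ((-6.1)^2 + (-7)^2)
Numerator real = 0.9*(-6.1) - (7.2)*(-7) = 44.91
Numerator imag = -7.2*(-6.1) - 0.9*(-7) = 50.22
Denominator = 86.21
Re(z) = 44.91/86.21 = 0.5209
Im(z) = 50.22/86.21 = 0.5825

Re(z) = 0.5209, Im(z) = 0.5825


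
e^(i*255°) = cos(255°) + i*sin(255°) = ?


cos(255°) = -0.2588
sin(255°) = -0.9659

e^(i*255°) = -0.2588 - 0.9659i


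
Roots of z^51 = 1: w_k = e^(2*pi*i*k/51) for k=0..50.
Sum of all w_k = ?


The sum of all 51th roots of unity is 0.
Geometric series: (1 - w^51)/(1 - w) = (1-1)/(1-w) = 0 since w^51 = 1, w ≠ 1.
Alternatively: coefficient of z^50 in z^51 - 1 is 0.

0


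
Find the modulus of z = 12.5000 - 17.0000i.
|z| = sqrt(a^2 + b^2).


|z| = sqrt(12.5^2 + (-17)^2) = sqrt(156.25 + 289) = sqrt(445.25) = 21.1009

|z| = 21.1009


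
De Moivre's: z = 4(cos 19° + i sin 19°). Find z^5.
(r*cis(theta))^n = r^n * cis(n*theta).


r^5 = 4^5 = 1024
n*theta = 5*19° = 95° = 95° (mod 360)
a = 1024*cos(95°) = -89.2475
b = 1024*sin(95°) = 1020.1034

1024 cis(95°) = -89.2475 + 1020.1034i


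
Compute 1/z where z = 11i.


|z|^2 = 0+121 = 121
1/z = (0 - 11i)/121

1/z = 0 - 0.0909i


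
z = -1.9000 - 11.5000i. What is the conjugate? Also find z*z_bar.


z_bar = -1.9000 + 11.5000i
z*z_bar = (-1.9)^2 + (-11.5)^2 = 3.61 + 132.25 = 135.86

z_bar = -1.9000 + 11.5000i, z*z_bar = 135.86


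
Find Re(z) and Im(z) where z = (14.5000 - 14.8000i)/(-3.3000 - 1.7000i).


Multiply by conjugate: (14.5000 - 14.8000i)(-3.3000 + 1.7000i) / ((-3.3)^2 + (-1.7)^2)
Numerator real = 14.5*(-3.3) - (14.8)*(-1.7) = -22.69
Numerator imag = -14.8*(-3.3) - 14.5*(-1.7) = 73.49
Denominator = 13.78
Re(z) = -22.69/13.78 = -1.6466
Im(z) = 73.49/13.78 = 5.3331

Re(z) = -1.6466, Im(z) = 5.3331


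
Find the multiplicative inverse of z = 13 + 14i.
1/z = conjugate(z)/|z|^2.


|z|^2 = 169+196 = 365
1/z = (13 - 14i)/365

1/z = 0.0356 - 0.0384i


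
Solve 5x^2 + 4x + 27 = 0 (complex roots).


disc = 4^2 - 4*5*27 = 16 - 540 = -524
sqrt(|disc|) = sqrt(524) = 22.8910
Real part = -4/(2*5) = -0.4000
Imag part = 22.8910/(2*5) = 2.2891

-0.4000 ± 2.2891i


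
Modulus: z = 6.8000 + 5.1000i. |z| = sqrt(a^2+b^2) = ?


|z| = sqrt(6.8^2 + 5.1^2) = sqrt(46.24 + 26.01) = sqrt(72.25) = 8.5000

|z| = 8.5000


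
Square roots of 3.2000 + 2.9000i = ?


|z| = sqrt(10.24+8.41) = 4.3186
sqrt((|z|+a)/2) = sqrt((4.3186+3.2)/2) = sqrt(3.7593) = 1.9389
sqrt((|z|-a)/2) = sqrt((4.3186-3.2)/2) = sqrt(0.5593) = 0.7479

±(1.9389 + 0.7479i) i.e. 1.9389 + 0.7479i and -1.9389 - 0.7479i


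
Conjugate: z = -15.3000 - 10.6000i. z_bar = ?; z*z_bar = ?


z_bar = -15.3000 + 10.6000i
z*z_bar = (-15.3)^2 + (-10.6)^2 = 234.09 + 112.36 = 346.45

z_bar = -15.3000 + 10.6000i, z*z_bar = 346.45


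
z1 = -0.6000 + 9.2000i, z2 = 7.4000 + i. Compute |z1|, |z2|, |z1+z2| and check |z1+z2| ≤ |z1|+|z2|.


|z1| = sqrt((-0.6)^2 + 9.2^2) = sqrt(85) = 9.2195
|z2| = sqrt(7.4^2 + 1^2) = sqrt(55.76) = 7.4673
z1+z2 = 6.8000 + 10.2000i
|z1+z2| = sqrt(150.28) = 12.2589
|z1|+|z2| = 9.2195 + 7.4673 = 16.6868

|z1+z2| = 12.2589 ≤ |z1|+|z2| = 16.6868 (verified)


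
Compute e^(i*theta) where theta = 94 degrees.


cos(94°) = -0.0698
sin(94°) = 0.9976

e^(i*94°) = -0.0698 + 0.9976i


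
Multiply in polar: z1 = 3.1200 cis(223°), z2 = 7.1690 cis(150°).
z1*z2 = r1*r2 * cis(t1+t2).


r = 3.1200 * 7.1690 = 22.3673
theta = 223° + 150° = 373° = 13° (mod 360)

22.3673 cis(13°)


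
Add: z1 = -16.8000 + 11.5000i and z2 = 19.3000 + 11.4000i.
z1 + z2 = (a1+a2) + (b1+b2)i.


Real: -16.8 + 19.3 = 2.5
Imag: 11.5 + 11.4 = 22.9

2.5000 + 22.9000i


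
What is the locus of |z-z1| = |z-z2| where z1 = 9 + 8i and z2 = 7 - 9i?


Equal distances means the locus is the perpendicular bisector of z1 and z2.
Midpoint = ((9+7)/2, (8+(-9))/2) = (8.0000, -0.5000)

Perpendicular bisector through (8.0000, -0.5000)


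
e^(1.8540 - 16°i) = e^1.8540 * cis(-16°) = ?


e^1.8540 = 6.38531
cos(-16°) = 0.961262
sin(-16°) = -0.27564
Real = 6.38531*0.961262 = 6.1380
Imag = 6.38531*(-0.27564) = -1.7600

6.1380 - 1.7600i


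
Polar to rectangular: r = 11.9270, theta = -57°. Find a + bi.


a = 11.9270*cos(-57°) = 11.9270*0.54464 = 6.4959
b = 11.9270*sin(-57°) = 11.9270*(-0.83867) = -10.0028

6.4959 - 10.0028i


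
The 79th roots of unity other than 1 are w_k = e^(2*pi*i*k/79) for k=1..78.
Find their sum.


With w = e^(2*pi*i/79), all 79 of the 79th roots of unity w^0 = 1, w, ..., w^(78) sum to 0: 1 + w + ... + w^(78) = (1 - w^79)/(1 - w) = 0 since w^79 = 1, w ≠ 1.
Removing the root 1: w + w^2 + ... + w^(78) = 0 - 1 = -1

Sum = -1


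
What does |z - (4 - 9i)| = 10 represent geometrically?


|z - z0| = r is a circle with center z0 and radius r.
Center = (4, -9), radius = 10

Circle with center (4, -9) and radius 10


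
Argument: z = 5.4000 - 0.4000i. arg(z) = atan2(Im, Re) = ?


Re = 5.4, Im = -0.4
arg = atan2(-0.4, 5.4) = -4.2364 degrees

arg(z) = -4.2364 degrees


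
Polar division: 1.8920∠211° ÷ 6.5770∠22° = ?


r = 1.8920 / 6.5770 = 0.2877
theta = 211° - 22° = 189° = 189° (mod 360)

0.2877 cis(189°)


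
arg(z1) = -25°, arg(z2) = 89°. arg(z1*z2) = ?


arg(z1*z2) = -25° + 89° = 64°
Normalized to (-180°, 180°]: 64°

64°


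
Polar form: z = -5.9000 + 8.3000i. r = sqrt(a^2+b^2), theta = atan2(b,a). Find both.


r = sqrt(34.81+68.89) = sqrt(103.7) = 10.1833
theta = atan2(8.3, -5.9) = 125.4069 degrees

r = 10.1833, theta = 125.4069 degrees


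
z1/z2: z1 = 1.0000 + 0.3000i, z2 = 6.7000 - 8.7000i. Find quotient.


Conjugate of z2 = 6.7000 + 8.7000i
Numerator: (1.0000 + 0.3000i)(6.7000 + 8.7000i) = 4.0900 + 10.7100i
Denominator: 6.7^2 + (-8.7)^2 = 120.58
Result = (4.0900 + 10.7100i)/120.58

0.0339 + 0.0888i


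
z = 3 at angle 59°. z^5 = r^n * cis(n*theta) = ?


r^5 = 3^5 = 243
n*theta = 5*59° = 295° = 295° (mod 360)
a = 243*cos(295°) = 102.6962
b = 243*sin(295°) = -220.2328

243 cis(295°) = 102.6962 - 220.2328i


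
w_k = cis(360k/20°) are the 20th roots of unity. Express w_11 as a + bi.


Angle = 360*11/20 = 198°
a = cos(198°) = -0.9511
b = sin(198°) = -0.3090

-0.9511 - 0.3090i


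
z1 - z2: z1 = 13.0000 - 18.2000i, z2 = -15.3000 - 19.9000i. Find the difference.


Real: 13 + 15.3 = 28.3
Imag: -18.2 + 19.9 = 1.7

28.3000 + 1.7000i


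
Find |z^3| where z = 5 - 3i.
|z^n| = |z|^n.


|z| = sqrt(25+9) = sqrt(34) = 5.8310
|z^3| = |z|^3 = (sqrt(34))^3 = 34*sqrt(34)

|z^3| = 34*sqrt(34) ≈ 198.2524


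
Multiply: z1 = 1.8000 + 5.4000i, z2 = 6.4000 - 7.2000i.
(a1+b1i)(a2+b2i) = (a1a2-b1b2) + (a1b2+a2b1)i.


Real = 1.8*6.4 - 5.4*(-7.2) = 11.52 - (-38.88) = 50.4
Imag = 1.8*(-7.2) + 6.4*5.4 = -12.96 + 34.56 = 21.6

50.4000 + 21.6000i


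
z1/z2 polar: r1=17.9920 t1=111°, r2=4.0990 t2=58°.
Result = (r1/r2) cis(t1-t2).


r = 17.9920 / 4.0990 = 4.3894
theta = 111° - 58° = 53° = 53° (mod 360)

4.3894 cis(53°)


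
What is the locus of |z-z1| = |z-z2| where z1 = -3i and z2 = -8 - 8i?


Equal distances means the locus is the perpendicular bisector of z1 and z2.
Midpoint = ((0+(-8))/2, (-3+(-8))/2) = (-4.0000, -5.5000)

Perpendicular bisector through (-4.0000, -5.5000)


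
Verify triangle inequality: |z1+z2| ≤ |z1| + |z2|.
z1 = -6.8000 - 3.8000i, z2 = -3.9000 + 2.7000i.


|z1| = sqrt((-6.8)^2 + (-3.8)^2) = sqrt(60.68) = 7.7897
|z2| = sqrt((-3.9)^2 + 2.7^2) = sqrt(22.5) = 4.7434
z1+z2 = -10.7000 - 1.1000i
|z1+z2| = sqrt(115.7) = 10.7564
|z1|+|z2| = 7.7897 + 4.7434 = 12.5331

|z1+z2| = 10.7564 ≤ |z1|+|z2| = 12.5331 (verified)


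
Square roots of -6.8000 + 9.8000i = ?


|z| = sqrt(46.24+96.04) = 11.9281
sqrt((|z|+a)/2) = sqrt((11.9281+(-6.8))/2) = sqrt(2.5641) = 1.6013
sqrt((|z|-a)/2) = sqrt((11.9281-(-6.8))/2) = sqrt(9.3641) = 3.0601

±(1.6013 + 3.0601i) i.e. 1.6013 + 3.0601i and -1.6013 - 3.0601i


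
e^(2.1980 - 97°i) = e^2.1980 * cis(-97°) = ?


e^2.1980 = 9.00698
cos(-97°) = -0.12187
sin(-97°) = -0.992546
Real = 9.00698*(-0.12187) = -1.0977
Imag = 9.00698*(-0.992546) = -8.9398

-1.0977 - 8.9398i


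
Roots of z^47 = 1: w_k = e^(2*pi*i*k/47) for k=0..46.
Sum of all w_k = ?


The sum of all 47th roots of unity is 0.
Geometric series: (1 - w^47)/(1 - w) = (1-1)/(1-w) = 0 since w^47 = 1, w ≠ 1.
Alternatively: coefficient of z^46 in z^47 - 1 is 0.

0


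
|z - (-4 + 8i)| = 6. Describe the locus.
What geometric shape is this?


|z - z0| = r is a circle with center z0 and radius r.
Center = (-4, 8), radius = 6

Circle with center (-4, 8) and radius 6


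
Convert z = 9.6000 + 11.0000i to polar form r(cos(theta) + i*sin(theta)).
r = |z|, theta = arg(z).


r = sqrt(92.16+121) = sqrt(213.16) = 14.6000
theta = atan2(11, 9.6) = 48.8879 degrees

r = 14.6000, theta = 48.8879 degrees


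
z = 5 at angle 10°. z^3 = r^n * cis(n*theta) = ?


r^3 = 5^3 = 125
n*theta = 3*10° = 30° = 30° (mod 360)
a = 125*cos(30°) = 108.2532
b = 125*sin(30°) = 62.5000

125 cis(30°) = 108.2532 + 62.5000i


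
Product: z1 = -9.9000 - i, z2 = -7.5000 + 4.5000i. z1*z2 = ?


Real = -9.9*(-7.5) - (-1)*4.5 = 74.25 - (-4.5) = 78.75
Imag = -9.9*4.5 - (7.5)*(-1) = -44.55 + 7.5 = -37.05

78.7500 - 37.0500i


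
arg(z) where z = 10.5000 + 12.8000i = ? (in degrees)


Re = 10.5, Im = 12.8
arg = atan2(12.8, 10.5) = 50.6375 degrees

arg(z) = 50.6375 degrees


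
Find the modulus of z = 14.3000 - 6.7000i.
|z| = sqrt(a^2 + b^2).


|z| = sqrt(14.3^2 + (-6.7)^2) = sqrt(204.49 + 44.89) = sqrt(249.38) = 15.7918

|z| = 15.7918


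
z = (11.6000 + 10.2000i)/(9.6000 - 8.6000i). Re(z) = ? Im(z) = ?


Multiply by conjugate: (11.6000 + 10.2000i)(9.6000 + 8.6000i) / (9.6^2 + (-8.6)^2)
Numerator real = 11.6*9.6 + 10.2*(-8.6) = 23.64
Numerator imag = 10.2*9.6 - 11.6*(-8.6) = 197.68
Denominator = 166.12
Re(z) = 23.64/166.12 = 0.1423
Im(z) = 197.68/166.12 = 1.1900

Re(z) = 0.1423, Im(z) = 1.1900


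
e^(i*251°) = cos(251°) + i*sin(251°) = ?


cos(251°) = -0.3256
sin(251°) = -0.9455

e^(i*251°) = -0.3256 - 0.9455i


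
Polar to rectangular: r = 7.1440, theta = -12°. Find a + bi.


a = 7.1440*cos(-12°) = 7.1440*0.97815 = 6.9879
b = 7.1440*sin(-12°) = 7.1440*(-0.20791) = -1.4853

6.9879 - 1.4853i


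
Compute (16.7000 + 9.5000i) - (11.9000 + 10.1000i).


Real: 16.7 - 11.9 = 4.8
Imag: 9.5 - 10.1 = -0.6

4.8000 - 0.6000i


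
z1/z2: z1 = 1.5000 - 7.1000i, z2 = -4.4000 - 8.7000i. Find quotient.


Conjugate of z2 = -4.4000 + 8.7000i
Numerator: (1.5000 - 7.1000i)(-4.4000 + 8.7000i) = 55.1700 + 44.2900i
Denominator: (-4.4)^2 + (-8.7)^2 = 95.05
Result = (55.1700 + 44.2900i)/95.05

0.5804 + 0.4660i


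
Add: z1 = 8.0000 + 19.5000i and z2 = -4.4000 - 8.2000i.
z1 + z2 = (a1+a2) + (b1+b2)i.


Real: 8 - 4.4 = 3.6
Imag: 19.5 - 8.2 = 11.3

3.6000 + 11.3000i


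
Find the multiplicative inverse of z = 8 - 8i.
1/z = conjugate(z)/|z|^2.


|z|^2 = 64+64 = 128
1/z = (8 + 8i)/128

1/z = 0.0625 + 0.0625i


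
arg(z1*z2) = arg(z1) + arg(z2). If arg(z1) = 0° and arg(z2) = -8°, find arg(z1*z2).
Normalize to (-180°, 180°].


arg(z1*z2) = 0° - 8° = -8°
Normalized to (-180°, 180°]: -8°

-8°


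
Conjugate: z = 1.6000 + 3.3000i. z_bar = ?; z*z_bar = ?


z_bar = 1.6000 - 3.3000i
z*z_bar = 1.6^2 + 3.3^2 = 2.56 + 10.89 = 13.45

z_bar = 1.6000 - 3.3000i, z*z_bar = 13.45


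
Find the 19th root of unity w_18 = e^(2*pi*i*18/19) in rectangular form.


Angle = 360*18/19 = 341.0526°
a = cos(341.0526°) = 0.9458
b = sin(341.0526°) = -0.3247

0.9458 - 0.3247i


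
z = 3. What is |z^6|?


|z| = sqrt(9+0) = sqrt(9) = 3
|z^6| = |z|^6 = 3^6 = 729

|z^6| = 729


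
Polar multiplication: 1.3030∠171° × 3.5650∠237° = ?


r = 1.3030 * 3.5650 = 4.6452
theta = 171° + 237° = 408° = 48° (mod 360)

4.6452 cis(48°)


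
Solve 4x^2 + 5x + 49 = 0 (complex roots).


disc = 5^2 - 4*4*49 = 25 - 784 = -759
sqrt(|disc|) = sqrt(759) = 27.5500
Real part = -5/(2*4) = -0.6250
Imag part = 27.5500/(2*4) = 3.4437

-0.6250 ± 3.4437i


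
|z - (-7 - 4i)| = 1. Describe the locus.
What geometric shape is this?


|z - z0| = r is a circle with center z0 and radius r.
Center = (-7, -4), radius = 1

Circle with center (-7, -4) and radius 1


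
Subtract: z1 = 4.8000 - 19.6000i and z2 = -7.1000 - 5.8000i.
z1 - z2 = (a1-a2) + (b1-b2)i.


Real: 4.8 + 7.1 = 11.9
Imag: -19.6 + 5.8 = -13.8

11.9000 - 13.8000i


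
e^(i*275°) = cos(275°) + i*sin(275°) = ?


cos(275°) = 0.0872
sin(275°) = -0.9962

e^(i*275°) = 0.0872 - 0.9962i


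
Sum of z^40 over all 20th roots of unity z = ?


The roots are w_k = w^k with w = e^(2*pi*i/20), and (w^k)^40 = (w^40)^k.
So S = 1 + u + u^2 + ... + u^(19) with u = w^40.
40 = 2*20 + 0, so 40 is a multiple of 20 and u = (w^20)^2 = 1.
Every one of the 20 terms equals 1: S = 20

S = 20


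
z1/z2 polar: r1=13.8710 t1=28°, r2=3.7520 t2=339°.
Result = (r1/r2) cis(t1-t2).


r = 13.8710 / 3.7520 = 3.6970
theta = 28° - 339° = -311° = 49° (mod 360)

3.6970 cis(49°)


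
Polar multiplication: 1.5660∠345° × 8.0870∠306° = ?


r = 1.5660 * 8.0870 = 12.6642
theta = 345° + 306° = 651° = 291° (mod 360)

12.6642 cis(291°)


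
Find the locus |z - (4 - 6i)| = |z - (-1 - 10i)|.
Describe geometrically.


Equal distances means the locus is the perpendicular bisector of z1 and z2.
Midpoint = ((4+(-1))/2, (-6+(-10))/2) = (1.5000, -8.0000)

Perpendicular bisector through (1.5000, -8.0000)


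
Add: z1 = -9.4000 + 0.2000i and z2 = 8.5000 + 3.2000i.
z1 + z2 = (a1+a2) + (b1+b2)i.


Real: -9.4 + 8.5 = -0.9
Imag: 0.2 + 3.2 = 3.4

-0.9000 + 3.4000i


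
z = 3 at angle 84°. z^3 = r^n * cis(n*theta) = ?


r^3 = 3^3 = 27
n*theta = 3*84° = 252° = 252° (mod 360)
a = 27*cos(252°) = -8.3435
b = 27*sin(252°) = -25.6785

27 cis(252°) = -8.3435 - 25.6785i


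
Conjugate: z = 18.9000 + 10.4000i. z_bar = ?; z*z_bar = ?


z_bar = 18.9000 - 10.4000i
z*z_bar = 18.9^2 + 10.4^2 = 357.21 + 108.16 = 465.37

z_bar = 18.9000 - 10.4000i, z*z_bar = 465.37


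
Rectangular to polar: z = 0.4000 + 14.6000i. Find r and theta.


r = sqrt(0.16+213.16) = sqrt(213.32) = 14.6055
theta = atan2(14.6, 0.4) = 88.4306 degrees

r = 14.6055, theta = 88.4306 degrees


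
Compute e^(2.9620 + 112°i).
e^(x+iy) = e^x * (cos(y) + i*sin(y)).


e^2.9620 = 19.3366
cos(112°) = -0.374607
sin(112°) = 0.927184
Real = 19.3366*(-0.374607) = -7.2436
Imag = 19.3366*0.927184 = 17.9286

-7.2436 + 17.9286i


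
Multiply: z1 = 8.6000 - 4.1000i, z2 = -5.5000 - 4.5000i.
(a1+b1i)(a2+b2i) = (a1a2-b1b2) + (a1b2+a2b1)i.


Real = 8.6*(-5.5) - (-4.1)*(-4.5) = -47.3 - 18.45 = -65.75
Imag = 8.6*(-4.5) - (5.5)*(-4.1) = -38.7 + 22.55 = -16.15

-65.7500 - 16.1500i


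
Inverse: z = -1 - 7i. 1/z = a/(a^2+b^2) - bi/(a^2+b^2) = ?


|z|^2 = 1+49 = 50
1/z = (-1 + 7i)/50

1/z = -0.0200 + 0.1400i


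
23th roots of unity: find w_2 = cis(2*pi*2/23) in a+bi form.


Angle = 360*2/23 = 31.3043°
a = cos(31.3043°) = 0.8544
b = sin(31.3043°) = 0.5196

0.8544 + 0.5196i


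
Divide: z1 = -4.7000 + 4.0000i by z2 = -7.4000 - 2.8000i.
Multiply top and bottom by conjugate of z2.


Conjugate of z2 = -7.4000 + 2.8000i
Numerator: (-4.7000 + 4.0000i)(-7.4000 + 2.8000i) = 23.5800 - 42.7600i
Denominator: (-7.4)^2 + (-2.8)^2 = 62.6
Result = (23.5800 - 42.7600i)/62.6

0.3767 - 0.6831i


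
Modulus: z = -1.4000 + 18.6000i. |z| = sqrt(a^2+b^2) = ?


|z| = sqrt((-1.4)^2 + 18.6^2) = sqrt(1.96 + 345.96) = sqrt(347.92) = 18.6526

|z| = 18.6526


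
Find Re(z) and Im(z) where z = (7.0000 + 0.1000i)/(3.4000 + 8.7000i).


Multiply by conjugate: (7.0000 + 0.1000i)(3.4000 - 8.7000i) / (3.4^2 + 8.7^2)
Numerator real = 7*3.4 + 0.1*8.7 = 24.67
Numerator imag = 0.1*3.4 - 7*8.7 = -60.56
Denominator = 87.25
Re(z) = 24.67/87.25 = 0.2828
Im(z) = -60.56/87.25 = -0.6941

Re(z) = 0.2828, Im(z) = -0.6941


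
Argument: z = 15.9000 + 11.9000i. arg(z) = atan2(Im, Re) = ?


Re = 15.9, Im = 11.9
arg = atan2(11.9, 15.9) = 36.8122 degrees

arg(z) = 36.8122 degrees


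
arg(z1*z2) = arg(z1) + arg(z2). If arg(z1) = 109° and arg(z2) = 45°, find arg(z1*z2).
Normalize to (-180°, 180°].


arg(z1*z2) = 109° + 45° = 154°
Normalized to (-180°, 180°]: 154°

154°


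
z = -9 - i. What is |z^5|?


|z| = sqrt(81+1) = sqrt(82) = 9.0554
|z^5| = |z|^5 = (sqrt(82))^5 = 82^2 * sqrt(82) = 6724*sqrt(82)

|z^5| = 6724*sqrt(82) ≈ 60888.4097


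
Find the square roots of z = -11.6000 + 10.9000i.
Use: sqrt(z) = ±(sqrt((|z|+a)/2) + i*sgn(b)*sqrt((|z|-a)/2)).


|z| = sqrt(134.56+118.81) = 15.9176
sqrt((|z|+a)/2) = sqrt((15.9176+(-11.6))/2) = sqrt(2.1588) = 1.4693
sqrt((|z|-a)/2) = sqrt((15.9176-(-11.6))/2) = sqrt(13.7588) = 3.7093

±(1.4693 + 3.7093i) i.e. 1.4693 + 3.7093i and -1.4693 - 3.7093i


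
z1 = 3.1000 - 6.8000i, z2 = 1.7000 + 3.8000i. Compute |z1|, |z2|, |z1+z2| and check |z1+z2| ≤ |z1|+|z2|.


|z1| = sqrt(3.1^2 + (-6.8)^2) = sqrt(55.85) = 7.4733
|z2| = sqrt(1.7^2 + 3.8^2) = sqrt(17.33) = 4.1629
z1+z2 = 4.8000 - 3.0000i
|z1+z2| = sqrt(32.04) = 5.6604
|z1|+|z2| = 7.4733 + 4.1629 = 11.6362

|z1+z2| = 5.6604 ≤ |z1|+|z2| = 11.6362 (verified)


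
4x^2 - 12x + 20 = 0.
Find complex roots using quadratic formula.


disc = (-12)^2 - 4*4*20 = 144 - 320 = -176
sqrt(|disc|) = sqrt(176) = 13.2665
Real part = 12/(2*4) = 1.5000
Imag part = 13.2665/(2*4) = 1.6583

1.5000 ± 1.6583i


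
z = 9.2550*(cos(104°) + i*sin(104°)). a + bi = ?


a = 9.2550*cos(104°) = 9.2550*(-0.24192) = -2.2390
b = 9.2550*sin(104°) = 9.2550*0.9703 = 8.9801

-2.2390 + 8.9801i


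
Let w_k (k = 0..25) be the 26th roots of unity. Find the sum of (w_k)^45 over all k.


The roots are w_k = w^k with w = e^(2*pi*i/26), and (w^k)^45 = (w^45)^k.
So S = 1 + u + u^2 + ... + u^(25) with u = w^45.
45 = 1*26 + 19, so 45 is not a multiple of 26: u = (w^26)^1 * w^19 = w^19 ≠ 1 (w is a primitive 26th root), while u^26 = (w^26)^45 = 1.
Geometric series: S = (1 - u^26)/(1 - u) = (1 - 1)/(1 - u) = 0

S = 0


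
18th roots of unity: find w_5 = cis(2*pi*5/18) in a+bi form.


Angle = 360*5/18 = 100°
a = cos(100°) = -0.1736
b = sin(100°) = 0.9848

-0.1736 + 0.9848i


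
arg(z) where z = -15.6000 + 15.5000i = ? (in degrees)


Re = -15.6, Im = 15.5
arg = atan2(15.5, -15.6) = 135.1842 degrees

arg(z) = 135.1842 degrees


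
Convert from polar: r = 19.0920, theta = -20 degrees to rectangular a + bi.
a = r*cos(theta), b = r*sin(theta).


a = 19.0920*cos(-20°) = 19.0920*0.93969 = 17.9406
b = 19.0920*sin(-20°) = 19.0920*(-0.34202) = -6.5298

17.9406 - 6.5298i


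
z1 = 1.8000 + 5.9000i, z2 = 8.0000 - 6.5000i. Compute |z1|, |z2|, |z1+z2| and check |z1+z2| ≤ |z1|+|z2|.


|z1| = sqrt(1.8^2 + 5.9^2) = sqrt(38.05) = 6.1685
|z2| = sqrt(8^2 + (-6.5)^2) = sqrt(106.25) = 10.3078
z1+z2 = 9.8000 - 0.6000i
|z1+z2| = sqrt(96.4) = 9.8184
|z1|+|z2| = 6.1685 + 10.3078 = 16.4763

|z1+z2| = 9.8184 ≤ |z1|+|z2| = 16.4763 (verified)


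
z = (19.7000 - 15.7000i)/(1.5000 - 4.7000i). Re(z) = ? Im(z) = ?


Multiply by conjugate: (19.7000 - 15.7000i)(1.5000 + 4.7000i) / (1.5^2 + (-4.7)^2)
Numerator real = 19.7*1.5 - (15.7)*(-4.7) = 103.34
Numerator imag = -15.7*1.5 - 19.7*(-4.7) = 69.04
Denominator = 24.34
Re(z) = 103.34/24.34 = 4.2457
Im(z) = 69.04/24.34 = 2.8365

Re(z) = 4.2457, Im(z) = 2.8365


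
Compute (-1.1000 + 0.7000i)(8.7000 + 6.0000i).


Real = -1.1*8.7 - 0.7*6 = -9.57 - 4.2 = -13.77
Imag = -1.1*6 + 8.7*0.7 = -6.6 + 6.09 = -0.51

-13.7700 - 0.5100i


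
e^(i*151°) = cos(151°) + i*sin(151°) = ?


cos(151°) = -0.8746
sin(151°) = 0.4848

e^(i*151°) = -0.8746 + 0.4848i


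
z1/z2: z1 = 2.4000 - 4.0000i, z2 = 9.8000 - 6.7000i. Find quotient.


Conjugate of z2 = 9.8000 + 6.7000i
Numerator: (2.4000 - 4.0000i)(9.8000 + 6.7000i) = 50.3200 - 23.1200i
Denominator: 9.8^2 + (-6.7)^2 = 140.93
Result = (50.3200 - 23.1200i)/140.93

0.3571 - 0.1641i


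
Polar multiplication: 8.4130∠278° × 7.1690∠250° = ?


r = 8.4130 * 7.1690 = 60.3128
theta = 278° + 250° = 528° = 168° (mod 360)

60.3128 cis(168°)


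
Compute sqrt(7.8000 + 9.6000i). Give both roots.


|z| = sqrt(60.84+92.16) = 12.3693
sqrt((|z|+a)/2) = sqrt((12.3693+7.8)/2) = sqrt(10.0847) = 3.1756
sqrt((|z|-a)/2) = sqrt((12.3693-7.8)/2) = sqrt(2.2847) = 1.5115

±(3.1756 + 1.5115i) i.e. 3.1756 + 1.5115i and -3.1756 - 1.5115i


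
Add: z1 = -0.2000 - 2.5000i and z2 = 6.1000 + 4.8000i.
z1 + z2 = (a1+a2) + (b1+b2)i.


Real: -0.2 + 6.1 = 5.9
Imag: -2.5 + 4.8 = 2.3

5.9000 + 2.3000i


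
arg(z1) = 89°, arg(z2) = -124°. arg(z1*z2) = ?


arg(z1*z2) = 89° - 124° = -35°
Normalized to (-180°, 180°]: -35°

-35°


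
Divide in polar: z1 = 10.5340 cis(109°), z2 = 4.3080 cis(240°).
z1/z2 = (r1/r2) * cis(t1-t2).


r = 10.5340 / 4.3080 = 2.4452
theta = 109° - 240° = -131° = 229° (mod 360)

2.4452 cis(229°)


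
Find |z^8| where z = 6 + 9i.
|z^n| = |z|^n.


|z| = sqrt(36+81) = sqrt(117) = 10.8167
|z^8| = |z|^8 = (sqrt(117))^8 = 117^4 = 187388721

|z^8| = 187388721


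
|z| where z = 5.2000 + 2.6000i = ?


|z| = sqrt(5.2^2 + 2.6^2) = sqrt(27.04 + 6.76) = sqrt(33.8) = 5.8138

|z| = 5.8138


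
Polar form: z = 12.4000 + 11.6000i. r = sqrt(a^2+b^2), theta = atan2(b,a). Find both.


r = sqrt(153.76+134.56) = sqrt(288.32) = 16.9800
theta = atan2(11.6, 12.4) = 43.0908 degrees

r = 16.9800, theta = 43.0908 degrees


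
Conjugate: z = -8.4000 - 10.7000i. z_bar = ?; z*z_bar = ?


z_bar = -8.4000 + 10.7000i
z*z_bar = (-8.4)^2 + (-10.7)^2 = 70.56 + 114.49 = 185.05

z_bar = -8.4000 + 10.7000i, z*z_bar = 185.05


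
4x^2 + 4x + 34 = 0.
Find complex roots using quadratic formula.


disc = 4^2 - 4*4*34 = 16 - 544 = -528
sqrt(|disc|) = sqrt(528) = 22.9783
Real part = -4/(2*4) = -0.5000
Imag part = 22.9783/(2*4) = 2.8723

-0.5000 ± 2.8723i


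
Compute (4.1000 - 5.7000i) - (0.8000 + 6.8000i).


Real: 4.1 - 0.8 = 3.3
Imag: -5.7 - 6.8 = -12.5

3.3000 - 12.5000i


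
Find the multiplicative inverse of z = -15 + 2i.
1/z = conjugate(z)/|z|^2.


|z|^2 = 225+4 = 229
1/z = (-15 - 2i)/229

1/z = -0.0655 - 0.0087i


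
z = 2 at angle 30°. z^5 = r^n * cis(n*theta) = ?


r^5 = 2^5 = 32
n*theta = 5*30° = 150° = 150° (mod 360)
a = 32*cos(150°) = -27.7128
b = 32*sin(150°) = 16.0000

32 cis(150°) = -27.7128 + 16.0000i


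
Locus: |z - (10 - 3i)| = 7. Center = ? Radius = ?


|z - z0| = r is a circle with center z0 and radius r.
Center = (10, -3), radius = 7

Circle with center (10, -3) and radius 7


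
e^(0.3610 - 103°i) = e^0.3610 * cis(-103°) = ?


e^0.3610 = 1.4348
cos(-103°) = -0.225
sin(-103°) = -0.97437
Real = 1.4348*(-0.225) = -0.3228
Imag = 1.4348*(-0.97437) = -1.3980

-0.3228 - 1.3980i


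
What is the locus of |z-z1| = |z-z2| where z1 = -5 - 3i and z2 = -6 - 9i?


Equal distances means the locus is the perpendicular bisector of z1 and z2.
Midpoint = ((-5+(-6))/2, (-3+(-9))/2) = (-5.5000, -6.0000)

Perpendicular bisector through (-5.5000, -6.0000)


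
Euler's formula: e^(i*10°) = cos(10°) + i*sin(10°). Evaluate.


cos(10°) = 0.9848
sin(10°) = 0.1736

e^(i*10°) = 0.9848 + 0.1736i


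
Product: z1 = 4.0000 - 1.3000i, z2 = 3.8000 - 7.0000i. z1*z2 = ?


Real = 4*3.8 - (-1.3)*(-7) = 15.2 - 9.1 = 6.1
Imag = 4*(-7) + 3.8*(-1.3) = -28 - (4.94) = -32.94

6.1000 - 32.9400i


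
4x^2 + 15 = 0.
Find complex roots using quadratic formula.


disc = 0^2 - 4*4*15 = 0 - 240 = -240
sqrt(|disc|) = sqrt(240) = 15.4919
Real part = 0/(2*4) = 0
Imag part = 15.4919/(2*4) = 1.9365

0 ± 1.9365i


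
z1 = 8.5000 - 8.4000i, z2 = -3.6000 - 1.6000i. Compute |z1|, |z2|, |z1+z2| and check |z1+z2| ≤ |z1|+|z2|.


|z1| = sqrt(8.5^2 + (-8.4)^2) = sqrt(142.81) = 11.9503
|z2| = sqrt((-3.6)^2 + (-1.6)^2) = sqrt(15.52) = 3.9395
z1+z2 = 4.9000 - 10.0000i
|z1+z2| = sqrt(124.01) = 11.1360
|z1|+|z2| = 11.9503 + 3.9395 = 15.8898

|z1+z2| = 11.1360 ≤ |z1|+|z2| = 15.8898 (verified)


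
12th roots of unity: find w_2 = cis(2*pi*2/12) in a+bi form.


Angle = 360*2/12 = 60°
a = cos(60°) = 0.5000
b = sin(60°) = 0.8660

0.5000 + 0.8660i


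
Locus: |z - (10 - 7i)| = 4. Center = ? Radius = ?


|z - z0| = r is a circle with center z0 and radius r.
Center = (10, -7), radius = 4

Circle with center (10, -7) and radius 4


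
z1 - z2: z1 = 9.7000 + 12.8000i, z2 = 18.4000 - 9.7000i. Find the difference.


Real: 9.7 - 18.4 = -8.7
Imag: 12.8 + 9.7 = 22.5

-8.7000 + 22.5000i


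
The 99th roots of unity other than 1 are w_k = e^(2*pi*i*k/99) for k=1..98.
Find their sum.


With w = e^(2*pi*i/99), all 99 of the 99th roots of unity w^0 = 1, w, ..., w^(98) sum to 0: 1 + w + ... + w^(98) = (1 - w^99)/(1 - w) = 0 since w^99 = 1, w ≠ 1.
Removing the root 1: w + w^2 + ... + w^(98) = 0 - 1 = -1

Sum = -1


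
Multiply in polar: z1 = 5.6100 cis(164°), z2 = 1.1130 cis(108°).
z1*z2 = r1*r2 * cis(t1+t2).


r = 5.6100 * 1.1130 = 6.2439
theta = 164° + 108° = 272° = 272° (mod 360)

6.2439 cis(272°)


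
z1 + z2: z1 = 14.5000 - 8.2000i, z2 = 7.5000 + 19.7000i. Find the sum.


Real: 14.5 + 7.5 = 22
Imag: -8.2 + 19.7 = 11.5

22.0000 + 11.5000i


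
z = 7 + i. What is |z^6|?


|z| = sqrt(49+1) = sqrt(50) = 7.0711
|z^6| = |z|^6 = (sqrt(50))^6 = 50^3 = 125000

|z^6| = 125000


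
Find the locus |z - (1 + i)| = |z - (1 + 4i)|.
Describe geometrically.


Equal distances means the locus is the perpendicular bisector of z1 and z2.
Midpoint = ((1+1)/2, (1+4)/2) = (1.0000, 2.5000)

Perpendicular bisector through (1.0000, 2.5000)


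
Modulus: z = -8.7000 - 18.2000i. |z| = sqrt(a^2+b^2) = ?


|z| = sqrt((-8.7)^2 + (-18.2)^2) = sqrt(75.69 + 331.24) = sqrt(406.93) = 20.1725

|z| = 20.1725


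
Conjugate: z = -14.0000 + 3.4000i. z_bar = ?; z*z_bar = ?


z_bar = -14.0000 - 3.4000i
z*z_bar = (-14)^2 + 3.4^2 = 196 + 11.56 = 207.56

z_bar = -14.0000 - 3.4000i, z*z_bar = 207.56


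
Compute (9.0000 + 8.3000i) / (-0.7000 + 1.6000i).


Conjugate of z2 = -0.7000 - 1.6000i
Numerator: (9.0000 + 8.3000i)(-0.7000 - 1.6000i) = 6.9800 - 20.2100i
Denominator: (-0.7)^2 + 1.6^2 = 3.05
Result = (6.9800 - 20.2100i)/3.05

2.2885 - 6.6262i


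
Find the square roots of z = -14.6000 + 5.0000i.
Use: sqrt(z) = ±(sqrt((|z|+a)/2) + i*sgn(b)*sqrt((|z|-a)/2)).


|z| = sqrt(213.16+25) = 15.4324
sqrt((|z|+a)/2) = sqrt((15.4324+(-14.6))/2) = sqrt(0.4162) = 0.6451
sqrt((|z|-a)/2) = sqrt((15.4324-(-14.6))/2) = sqrt(15.0162) = 3.8751

±(0.6451 + 3.8751i) i.e. 0.6451 + 3.8751i and -0.6451 - 3.8751i


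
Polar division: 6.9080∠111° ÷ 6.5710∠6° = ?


r = 6.9080 / 6.5710 = 1.0513
theta = 111° - 6° = 105° = 105° (mod 360)

1.0513 cis(105°)


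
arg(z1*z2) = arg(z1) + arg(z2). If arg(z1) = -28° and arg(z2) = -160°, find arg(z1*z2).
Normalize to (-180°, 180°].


arg(z1*z2) = -28° - 160° = -188°
Normalized to (-180°, 180°]: 172°

172°


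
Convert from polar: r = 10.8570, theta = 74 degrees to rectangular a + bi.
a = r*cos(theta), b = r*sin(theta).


a = 10.8570*cos(74°) = 10.8570*0.27564 = 2.9926
b = 10.8570*sin(74°) = 10.8570*0.96126 = 10.4364

2.9926 + 10.4364i


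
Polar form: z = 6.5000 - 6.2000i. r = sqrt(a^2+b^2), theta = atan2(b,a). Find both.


r = sqrt(42.25+38.44) = sqrt(80.69) = 8.9828
theta = atan2(-6.2, 6.5) = -43.6468 degrees

r = 8.9828, theta = -43.6468 degrees


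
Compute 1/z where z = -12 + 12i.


|z|^2 = 144+144 = 288
1/z = (-12 - 12i)/288

1/z = -0.0417 - 0.0417i


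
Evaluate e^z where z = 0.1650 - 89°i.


e^0.1650 = 1.1794
cos(-89°) = 0.0175
sin(-89°) = -0.9998
Real = 1.1794*0.0175 = 0.0206
Imag = 1.1794*(-0.9998) = -1.1792

0.0206 - 1.1792i


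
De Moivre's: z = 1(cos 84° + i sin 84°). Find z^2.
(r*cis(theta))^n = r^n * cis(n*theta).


r^2 = 1^2 = 1
n*theta = 2*84° = 168° = 168° (mod 360)
a = 1*cos(168°) = -0.9781
b = 1*sin(168°) = 0.2079

1 cis(168°) = -0.9781 + 0.2079i


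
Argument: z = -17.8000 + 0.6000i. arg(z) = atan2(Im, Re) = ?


Re = -17.8, Im = 0.6
arg = atan2(0.6, -17.8) = 178.0694 degrees

arg(z) = 178.0694 degrees


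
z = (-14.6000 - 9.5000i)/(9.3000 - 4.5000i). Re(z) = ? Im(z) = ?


Multiply by conjugate: (-14.6000 - 9.5000i)(9.3000 + 4.5000i) / (9.3^2 + (-4.5)^2)
Numerator real = -14.6*9.3 - (9.5)*(-4.5) = -93.03
Numerator imag = -9.5*9.3 - (-14.6)*(-4.5) = -154.05
Denominator = 106.74
Re(z) = -93.03/106.74 = -0.8716
Im(z) = -154.05/106.74 = -1.4432

Re(z) = -0.8716, Im(z) = -1.4432


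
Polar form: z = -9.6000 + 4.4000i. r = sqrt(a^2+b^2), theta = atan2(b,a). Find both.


r = sqrt(92.16+19.36) = sqrt(111.52) = 10.5603
theta = atan2(4.4, -9.6) = 155.3764 degrees

r = 10.5603, theta = 155.3764 degrees


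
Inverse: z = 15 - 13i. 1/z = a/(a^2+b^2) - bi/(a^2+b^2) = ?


|z|^2 = 225+169 = 394
1/z = (15 + 13i)/394

1/z = 0.0381 + 0.0330i


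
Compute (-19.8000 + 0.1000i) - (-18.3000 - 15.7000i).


Real: -19.8 + 18.3 = -1.5
Imag: 0.1 + 15.7 = 15.8

-1.5000 + 15.8000i


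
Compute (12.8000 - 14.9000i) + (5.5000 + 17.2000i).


Real: 12.8 + 5.5 = 18.3
Imag: -14.9 + 17.2 = 2.3

18.3000 + 2.3000i


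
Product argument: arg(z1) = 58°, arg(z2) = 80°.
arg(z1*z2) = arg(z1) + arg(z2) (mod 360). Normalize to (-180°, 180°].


arg(z1*z2) = 58° + 80° = 138°
Normalized to (-180°, 180°]: 138°

138°


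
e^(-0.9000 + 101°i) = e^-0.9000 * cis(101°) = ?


e^-0.9000 = 0.4066
cos(101°) = -0.1908
sin(101°) = 0.9816
Real = 0.4066*(-0.1908) = -0.0776
Imag = 0.4066*0.9816 = 0.3991

-0.0776 + 0.3991i


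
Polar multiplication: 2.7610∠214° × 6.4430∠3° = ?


r = 2.7610 * 6.4430 = 17.7891
theta = 214° + 3° = 217° = 217° (mod 360)

17.7891 cis(217°)


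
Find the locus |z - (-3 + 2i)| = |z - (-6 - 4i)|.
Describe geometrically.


Equal distances means the locus is the perpendicular bisector of z1 and z2.
Midpoint = ((-3+(-6))/2, (2+(-4))/2) = (-4.5000, -1.0000)

Perpendicular bisector through (-4.5000, -1.0000)


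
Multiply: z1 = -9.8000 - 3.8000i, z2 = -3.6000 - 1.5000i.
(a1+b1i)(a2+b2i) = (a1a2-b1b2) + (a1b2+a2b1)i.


Real = -9.8*(-3.6) - (-3.8)*(-1.5) = 35.28 - 5.7 = 29.58
Imag = -9.8*(-1.5) - (3.6)*(-3.8) = 14.7 + 13.68 = 28.38

29.5800 + 28.3800i


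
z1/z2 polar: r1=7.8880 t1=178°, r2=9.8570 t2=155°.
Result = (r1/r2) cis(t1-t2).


r = 7.8880 / 9.8570 = 0.8002
theta = 178° - 155° = 23° = 23° (mod 360)

0.8002 cis(23°)


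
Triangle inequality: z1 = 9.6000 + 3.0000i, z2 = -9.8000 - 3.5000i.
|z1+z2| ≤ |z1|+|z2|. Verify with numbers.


|z1| = sqrt(9.6^2 + 3^2) = sqrt(101.16) = 10.0578
|z2| = sqrt((-9.8)^2 + (-3.5)^2) = sqrt(108.29) = 10.4062
z1+z2 = -0.2000 - 0.5000i
|z1+z2| = sqrt(0.29) = 0.5385
|z1|+|z2| = 10.0578 + 10.4062 = 20.4640

|z1+z2| = 0.5385 ≤ |z1|+|z2| = 20.4640 (verified)


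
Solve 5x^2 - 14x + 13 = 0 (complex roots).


disc = (-14)^2 - 4*5*13 = 196 - 260 = -64
sqrt(|disc|) = sqrt(64) = 8.0000
Real part = 14/(2*5) = 1.4000
Imag part = 8.0000/(2*5) = 0.8000

1.4000 ± 0.8000i


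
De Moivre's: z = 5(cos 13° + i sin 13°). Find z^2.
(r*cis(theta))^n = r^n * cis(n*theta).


r^2 = 5^2 = 25
n*theta = 2*13° = 26° = 26° (mod 360)
a = 25*cos(26°) = 22.4699
b = 25*sin(26°) = 10.9593

25 cis(26°) = 22.4699 + 10.9593i


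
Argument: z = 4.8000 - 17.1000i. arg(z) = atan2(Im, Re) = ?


Re = 4.8, Im = -17.1
arg = atan2(-17.1, 4.8) = -74.3205 degrees

arg(z) = -74.3205 degrees


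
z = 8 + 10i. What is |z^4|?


|z| = sqrt(64+100) = sqrt(164) = 12.8062
|z^4| = |z|^4 = (sqrt(164))^4 = 164^2 = 26896

|z^4| = 26896


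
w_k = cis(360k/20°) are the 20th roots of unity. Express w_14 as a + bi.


Angle = 360*14/20 = 252°
a = cos(252°) = -0.3090
b = sin(252°) = -0.9511

-0.3090 - 0.9511i


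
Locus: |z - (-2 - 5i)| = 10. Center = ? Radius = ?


|z - z0| = r is a circle with center z0 and radius r.
Center = (-2, -5), radius = 10

Circle with center (-2, -5) and radius 10


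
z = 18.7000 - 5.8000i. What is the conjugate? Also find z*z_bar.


z_bar = 18.7000 + 5.8000i
z*z_bar = 18.7^2 + (-5.8)^2 = 349.69 + 33.64 = 383.33

z_bar = 18.7000 + 5.8000i, z*z_bar = 383.33


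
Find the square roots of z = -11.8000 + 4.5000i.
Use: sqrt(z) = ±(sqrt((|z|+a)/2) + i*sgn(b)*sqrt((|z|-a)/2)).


|z| = sqrt(139.24+20.25) = 12.6289
sqrt((|z|+a)/2) = sqrt((12.6289+(-11.8))/2) = sqrt(0.4145) = 0.6438
sqrt((|z|-a)/2) = sqrt((12.6289-(-11.8))/2) = sqrt(12.2145) = 3.4949

±(0.6438 + 3.4949i) i.e. 0.6438 + 3.4949i and -0.6438 - 3.4949i


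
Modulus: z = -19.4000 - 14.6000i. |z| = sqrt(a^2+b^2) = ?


|z| = sqrt((-19.4)^2 + (-14.6)^2) = sqrt(376.36 + 213.16) = sqrt(589.52) = 24.2800

|z| = 24.2800


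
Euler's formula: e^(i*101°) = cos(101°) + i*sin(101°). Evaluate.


cos(101°) = -0.1908
sin(101°) = 0.9816

e^(i*101°) = -0.1908 + 0.9816i


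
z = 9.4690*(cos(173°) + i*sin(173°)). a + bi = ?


a = 9.4690*cos(173°) = 9.4690*(-0.992546) = -9.3984
b = 9.4690*sin(173°) = 9.4690*0.12187 = 1.1540

-9.3984 + 1.1540i


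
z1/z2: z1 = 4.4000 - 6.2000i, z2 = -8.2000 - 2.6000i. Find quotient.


Conjugate of z2 = -8.2000 + 2.6000i
Numerator: (4.4000 - 6.2000i)(-8.2000 + 2.6000i) = -19.9600 + 62.2800i
Denominator: (-8.2)^2 + (-2.6)^2 = 74
Result = (-19.9600 + 62.2800i)/74

-0.2697 + 0.8416i


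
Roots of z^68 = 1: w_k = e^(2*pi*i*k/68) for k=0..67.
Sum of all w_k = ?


The sum of all 68th roots of unity is 0.
Geometric series: (1 - w^68)/(1 - w) = (1-1)/(1-w) = 0 since w^68 = 1, w ≠ 1.
Alternatively: coefficient of z^67 in z^68 - 1 is 0.

0


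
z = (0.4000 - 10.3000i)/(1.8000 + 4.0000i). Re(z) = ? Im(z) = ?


Multiply by conjugate: (0.4000 - 10.3000i)(1.8000 - 4.0000i) / (1.8^2 + 4^2)
Numerator real = 0.4*1.8 - (10.3)*4 = -40.48
Numerator imag = -10.3*1.8 - 0.4*4 = -20.14
Denominator = 19.24
Re(z) = -40.48/19.24 = -2.1040
Im(z) = -20.14/19.24 = -1.0468

Re(z) = -2.1040, Im(z) = -1.0468


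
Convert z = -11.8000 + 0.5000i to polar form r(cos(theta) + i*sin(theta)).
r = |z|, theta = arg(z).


r = sqrt(139.24+0.25) = sqrt(139.49) = 11.8106
theta = atan2(0.5, -11.8) = 177.5737 degrees

r = 11.8106, theta = 177.5737 degrees


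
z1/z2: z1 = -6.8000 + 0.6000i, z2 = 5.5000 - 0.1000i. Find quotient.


Conjugate of z2 = 5.5000 + 0.1000i
Numerator: (-6.8000 + 0.6000i)(5.5000 + 0.1000i) = -37.4600 + 2.6200i
Denominator: 5.5^2 + (-0.1)^2 = 30.26
Result = (-37.4600 + 2.6200i)/30.26

-1.2379 + 0.0866i


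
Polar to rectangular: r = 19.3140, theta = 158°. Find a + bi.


a = 19.3140*cos(158°) = 19.3140*(-0.92718) = -17.9076
b = 19.3140*sin(158°) = 19.3140*0.37461 = 7.2352

-17.9076 + 7.2352i


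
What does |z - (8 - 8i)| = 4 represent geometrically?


|z - z0| = r is a circle with center z0 and radius r.
Center = (8, -8), radius = 4

Circle with center (8, -8) and radius 4


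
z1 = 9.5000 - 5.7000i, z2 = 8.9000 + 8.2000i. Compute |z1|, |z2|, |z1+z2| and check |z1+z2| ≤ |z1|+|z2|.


|z1| = sqrt(9.5^2 + (-5.7)^2) = sqrt(122.74) = 11.0788
|z2| = sqrt(8.9^2 + 8.2^2) = sqrt(146.45) = 12.1017
z1+z2 = 18.4000 + 2.5000i
|z1+z2| = sqrt(344.81) = 18.5691
|z1|+|z2| = 11.0788 + 12.1017 = 23.1805

|z1+z2| = 18.5691 ≤ |z1|+|z2| = 23.1805 (verified)


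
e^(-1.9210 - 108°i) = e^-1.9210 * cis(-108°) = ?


e^-1.9210 = 0.1465
cos(-108°) = -0.309
sin(-108°) = -0.9511
Real = 0.1465*(-0.309) = -0.0453
Imag = 0.1465*(-0.9511) = -0.1393

-0.0453 - 0.1393i


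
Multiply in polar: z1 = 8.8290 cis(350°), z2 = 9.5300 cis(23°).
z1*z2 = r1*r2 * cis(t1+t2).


r = 8.8290 * 9.5300 = 84.1404
theta = 350° + 23° = 373° = 13° (mod 360)

84.1404 cis(13°)


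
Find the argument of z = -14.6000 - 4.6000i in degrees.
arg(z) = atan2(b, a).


Re = -14.6, Im = -4.6
arg = atan2(-4.6, -14.6) = -162.5120 degrees

arg(z) = -162.5120 degrees


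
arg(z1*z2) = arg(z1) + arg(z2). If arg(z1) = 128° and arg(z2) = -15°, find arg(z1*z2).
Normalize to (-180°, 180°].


arg(z1*z2) = 128° - 15° = 113°
Normalized to (-180°, 180°]: 113°

113°


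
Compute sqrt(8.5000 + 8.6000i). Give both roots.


|z| = sqrt(72.25+73.96) = 12.0917
sqrt((|z|+a)/2) = sqrt((12.0917+8.5)/2) = sqrt(10.2959) = 3.2087
sqrt((|z|-a)/2) = sqrt((12.0917-8.5)/2) = sqrt(1.7959) = 1.3401

±(3.2087 + 1.3401i) i.e. 3.2087 + 1.3401i and -3.2087 - 1.3401i


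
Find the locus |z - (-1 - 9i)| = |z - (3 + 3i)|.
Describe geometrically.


Equal distances means the locus is the perpendicular bisector of z1 and z2.
Midpoint = ((-1+3)/2, (-9+3)/2) = (1.0000, -3.0000)

Perpendicular bisector through (1.0000, -3.0000)


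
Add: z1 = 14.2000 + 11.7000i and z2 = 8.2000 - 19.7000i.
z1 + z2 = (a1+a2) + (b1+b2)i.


Real: 14.2 + 8.2 = 22.4
Imag: 11.7 - 19.7 = -8

22.4000 - 8.0000i


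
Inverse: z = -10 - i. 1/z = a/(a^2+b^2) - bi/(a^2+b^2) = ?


|z|^2 = 100+1 = 101
1/z = (-10 + 1i)/101

1/z = -0.0990 + 0.0099i


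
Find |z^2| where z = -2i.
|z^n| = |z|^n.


|z| = sqrt(0+4) = sqrt(4) = 2
|z^2| = |z|^2 = 2^2 = 4

|z^2| = 4


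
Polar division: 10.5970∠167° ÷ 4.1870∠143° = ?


r = 10.5970 / 4.1870 = 2.5309
theta = 167° - 143° = 24° = 24° (mod 360)

2.5309 cis(24°)


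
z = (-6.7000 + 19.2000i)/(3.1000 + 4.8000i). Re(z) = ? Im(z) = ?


Multiply by conjugate: (-6.7000 + 19.2000i)(3.1000 - 4.8000i) / (3.1^2 + 4.8^2)
Numerator real = -6.7*3.1 + 19.2*4.8 = 71.39
Numerator imag = 19.2*3.1 - (-6.7)*4.8 = 91.68
Denominator = 32.65
Re(z) = 71.39/32.65 = 2.1865
Im(z) = 91.68/32.65 = 2.8080

Re(z) = 2.1865, Im(z) = 2.8080


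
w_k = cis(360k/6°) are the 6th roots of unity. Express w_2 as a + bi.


Angle = 360*2/6 = 120°
a = cos(120°) = -0.5000
b = sin(120°) = 0.8660

-0.5000 + 0.8660i


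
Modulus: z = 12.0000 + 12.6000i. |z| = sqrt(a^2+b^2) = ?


|z| = sqrt(12^2 + 12.6^2) = sqrt(144 + 158.76) = sqrt(302.76) = 17.4000

|z| = 17.4000


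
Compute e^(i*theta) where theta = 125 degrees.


cos(125°) = -0.5736
sin(125°) = 0.8192

e^(i*125°) = -0.5736 + 0.8192i


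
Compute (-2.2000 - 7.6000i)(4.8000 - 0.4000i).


Real = -2.2*4.8 - (-7.6)*(-0.4) = -10.56 - 3.04 = -13.6
Imag = -2.2*(-0.4) + 4.8*(-7.6) = 0.88 - (36.48) = -35.6

-13.6000 - 35.6000i


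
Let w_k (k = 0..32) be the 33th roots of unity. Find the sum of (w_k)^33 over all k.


The roots are w_k = w^k with w = e^(2*pi*i/33), and (w^k)^33 = (w^33)^k.
So S = 1 + u + u^2 + ... + u^(32) with u = w^33.
33 = 1*33 + 0, so 33 is a multiple of 33 and u = (w^33)^1 = 1.
Every one of the 33 terms equals 1: S = 33

S = 33
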